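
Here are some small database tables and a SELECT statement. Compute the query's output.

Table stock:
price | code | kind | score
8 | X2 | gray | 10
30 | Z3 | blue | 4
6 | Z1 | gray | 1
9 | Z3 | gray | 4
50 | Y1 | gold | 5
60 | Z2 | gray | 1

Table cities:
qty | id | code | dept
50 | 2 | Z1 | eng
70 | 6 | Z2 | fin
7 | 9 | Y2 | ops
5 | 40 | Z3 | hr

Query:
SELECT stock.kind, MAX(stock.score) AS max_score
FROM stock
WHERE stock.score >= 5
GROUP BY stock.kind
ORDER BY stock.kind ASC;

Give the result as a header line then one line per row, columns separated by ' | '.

== RESULT ==
stock.kind | max_score
gold | 5
gray | 10

Derivation:
After WHERE (2 rows):
stock.price | stock.code | stock.kind | stock.score
8 | X2 | gray | 10
50 | Y1 | gold | 5
After GROUP BY (2 rows):
stock.kind | max_score
gray | 10
gold | 5
After ORDER BY (2 rows):
stock.kind | max_score
gold | 5
gray | 10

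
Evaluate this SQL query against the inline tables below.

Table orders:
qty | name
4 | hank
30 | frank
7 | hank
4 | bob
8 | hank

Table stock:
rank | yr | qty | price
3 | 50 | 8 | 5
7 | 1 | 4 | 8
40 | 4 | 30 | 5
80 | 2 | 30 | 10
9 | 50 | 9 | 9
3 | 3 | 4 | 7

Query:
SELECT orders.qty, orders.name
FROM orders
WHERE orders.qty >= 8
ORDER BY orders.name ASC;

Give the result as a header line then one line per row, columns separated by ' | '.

After WHERE (2 rows):
orders.qty | orders.name
30 | frank
8 | hank
After SELECT (2 rows):
orders.qty | orders.name
30 | frank
8 | hank
After ORDER BY (2 rows):
orders.qty | orders.name
30 | frank
8 | hank

== RESULT ==
orders.qty | orders.name
30 | frank
8 | hank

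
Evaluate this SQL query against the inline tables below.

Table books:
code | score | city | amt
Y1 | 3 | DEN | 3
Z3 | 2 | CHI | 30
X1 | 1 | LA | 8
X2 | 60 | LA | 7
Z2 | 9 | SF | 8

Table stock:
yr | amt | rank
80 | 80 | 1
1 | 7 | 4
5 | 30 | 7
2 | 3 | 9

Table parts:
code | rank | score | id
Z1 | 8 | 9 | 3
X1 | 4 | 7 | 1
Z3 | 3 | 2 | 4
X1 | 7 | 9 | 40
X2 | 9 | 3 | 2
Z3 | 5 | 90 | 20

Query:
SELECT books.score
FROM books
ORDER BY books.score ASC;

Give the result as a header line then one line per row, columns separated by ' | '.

== RESULT ==
books.score
1
2
3
9
60

Derivation:
After SELECT (5 rows):
books.score
3
2
1
60
9
After ORDER BY (5 rows):
books.score
1
2
3
9
60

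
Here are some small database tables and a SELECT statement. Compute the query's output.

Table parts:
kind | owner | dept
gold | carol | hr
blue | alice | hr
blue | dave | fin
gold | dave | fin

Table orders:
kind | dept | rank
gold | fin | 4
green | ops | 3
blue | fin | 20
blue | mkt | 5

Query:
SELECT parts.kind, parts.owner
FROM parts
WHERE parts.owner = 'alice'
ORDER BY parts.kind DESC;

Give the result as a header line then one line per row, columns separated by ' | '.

== RESULT ==
parts.kind | parts.owner
blue | alice

Derivation:
After WHERE (1 rows):
parts.kind | parts.owner | parts.dept
blue | alice | hr
After SELECT (1 rows):
parts.kind | parts.owner
blue | alice
After ORDER BY (1 rows):
parts.kind | parts.owner
blue | alice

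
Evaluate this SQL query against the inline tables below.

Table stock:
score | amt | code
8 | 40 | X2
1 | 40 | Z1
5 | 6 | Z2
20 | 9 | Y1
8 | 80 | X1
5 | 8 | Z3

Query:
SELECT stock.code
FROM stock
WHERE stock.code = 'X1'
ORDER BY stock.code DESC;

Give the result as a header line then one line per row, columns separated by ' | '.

== RESULT ==
stock.code
X1

Derivation:
After WHERE (1 rows):
stock.score | stock.amt | stock.code
8 | 80 | X1
After SELECT (1 rows):
stock.code
X1
After ORDER BY (1 rows):
stock.code
X1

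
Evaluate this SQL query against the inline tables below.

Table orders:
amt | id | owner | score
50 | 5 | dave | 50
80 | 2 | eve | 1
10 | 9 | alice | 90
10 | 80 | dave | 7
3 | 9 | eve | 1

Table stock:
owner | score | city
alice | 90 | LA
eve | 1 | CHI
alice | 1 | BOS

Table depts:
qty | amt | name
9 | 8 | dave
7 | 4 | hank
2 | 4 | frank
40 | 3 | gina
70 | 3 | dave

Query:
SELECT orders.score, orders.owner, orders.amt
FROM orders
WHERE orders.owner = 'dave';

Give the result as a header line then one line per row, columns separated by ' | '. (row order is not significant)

== RESULT ==
orders.score | orders.owner | orders.amt
50 | dave | 50
7 | dave | 10

Derivation:
After WHERE (2 rows):
orders.amt | orders.id | orders.owner | orders.score
50 | 5 | dave | 50
10 | 80 | dave | 7
After SELECT (2 rows):
orders.score | orders.owner | orders.amt
50 | dave | 50
7 | dave | 10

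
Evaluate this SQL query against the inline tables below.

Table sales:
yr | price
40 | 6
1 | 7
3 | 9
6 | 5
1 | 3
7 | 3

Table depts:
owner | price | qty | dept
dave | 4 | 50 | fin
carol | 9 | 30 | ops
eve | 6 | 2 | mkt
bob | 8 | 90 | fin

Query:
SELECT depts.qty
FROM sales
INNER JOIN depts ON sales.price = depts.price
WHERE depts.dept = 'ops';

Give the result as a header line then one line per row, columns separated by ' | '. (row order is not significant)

== RESULT ==
depts.qty
30

Derivation:
After JOIN depts (2 rows):
sales.yr | sales.price | depts.owner | depts.price | depts.qty | depts.dept
40 | 6 | eve | 6 | 2 | mkt
3 | 9 | carol | 9 | 30 | ops
After WHERE (1 rows):
sales.yr | sales.price | depts.owner | depts.price | depts.qty | depts.dept
3 | 9 | carol | 9 | 30 | ops
After SELECT (1 rows):
depts.qty
30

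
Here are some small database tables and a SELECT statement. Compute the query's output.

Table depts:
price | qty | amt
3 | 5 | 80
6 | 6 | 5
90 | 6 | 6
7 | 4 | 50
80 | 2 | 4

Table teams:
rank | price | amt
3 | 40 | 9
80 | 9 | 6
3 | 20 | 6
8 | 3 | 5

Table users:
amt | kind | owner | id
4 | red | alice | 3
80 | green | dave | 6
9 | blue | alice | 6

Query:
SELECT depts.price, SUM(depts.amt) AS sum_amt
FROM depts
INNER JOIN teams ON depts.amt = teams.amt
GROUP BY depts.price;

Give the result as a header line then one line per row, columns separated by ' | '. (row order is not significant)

After JOIN teams (3 rows):
depts.price | depts.qty | depts.amt | teams.rank | teams.price | teams.amt
6 | 6 | 5 | 8 | 3 | 5
90 | 6 | 6 | 80 | 9 | 6
90 | 6 | 6 | 3 | 20 | 6
After GROUP BY (2 rows):
depts.price | sum_amt
6 | 5
90 | 12

== RESULT ==
depts.price | sum_amt
6 | 5
90 | 12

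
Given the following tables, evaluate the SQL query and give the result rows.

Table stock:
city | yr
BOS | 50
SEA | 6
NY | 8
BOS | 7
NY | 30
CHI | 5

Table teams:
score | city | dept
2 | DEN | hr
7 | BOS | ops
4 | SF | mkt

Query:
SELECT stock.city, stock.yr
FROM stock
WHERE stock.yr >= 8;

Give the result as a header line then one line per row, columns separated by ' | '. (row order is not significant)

== RESULT ==
stock.city | stock.yr
BOS | 50
NY | 8
NY | 30

Derivation:
After WHERE (3 rows):
stock.city | stock.yr
BOS | 50
NY | 8
NY | 30
After SELECT (3 rows):
stock.city | stock.yr
BOS | 50
NY | 8
NY | 30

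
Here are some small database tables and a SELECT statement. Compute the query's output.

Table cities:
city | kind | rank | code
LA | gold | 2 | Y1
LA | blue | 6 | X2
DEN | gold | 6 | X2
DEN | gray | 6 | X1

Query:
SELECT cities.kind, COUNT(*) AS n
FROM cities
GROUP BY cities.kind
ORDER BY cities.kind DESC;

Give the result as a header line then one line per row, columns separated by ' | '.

After GROUP BY (3 rows):
cities.kind | n
gold | 2
blue | 1
gray | 1
After ORDER BY (3 rows):
cities.kind | n
gray | 1
gold | 2
blue | 1

== RESULT ==
cities.kind | n
gray | 1
gold | 2
blue | 1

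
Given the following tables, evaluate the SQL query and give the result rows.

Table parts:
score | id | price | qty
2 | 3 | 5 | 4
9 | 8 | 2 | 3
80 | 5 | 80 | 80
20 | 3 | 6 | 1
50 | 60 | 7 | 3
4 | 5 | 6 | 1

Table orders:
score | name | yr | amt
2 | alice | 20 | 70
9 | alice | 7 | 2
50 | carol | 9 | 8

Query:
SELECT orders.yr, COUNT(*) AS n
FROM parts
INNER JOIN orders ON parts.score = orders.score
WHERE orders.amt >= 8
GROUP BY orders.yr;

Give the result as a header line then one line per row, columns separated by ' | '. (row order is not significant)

After JOIN orders (3 rows):
parts.score | parts.id | parts.price | parts.qty | orders.score | orders.name | orders.yr | orders.amt
2 | 3 | 5 | 4 | 2 | alice | 20 | 70
9 | 8 | 2 | 3 | 9 | alice | 7 | 2
50 | 60 | 7 | 3 | 50 | carol | 9 | 8
After WHERE (2 rows):
parts.score | parts.id | parts.price | parts.qty | orders.score | orders.name | orders.yr | orders.amt
2 | 3 | 5 | 4 | 2 | alice | 20 | 70
50 | 60 | 7 | 3 | 50 | carol | 9 | 8
After GROUP BY (2 rows):
orders.yr | n
20 | 1
9 | 1

== RESULT ==
orders.yr | n
20 | 1
9 | 1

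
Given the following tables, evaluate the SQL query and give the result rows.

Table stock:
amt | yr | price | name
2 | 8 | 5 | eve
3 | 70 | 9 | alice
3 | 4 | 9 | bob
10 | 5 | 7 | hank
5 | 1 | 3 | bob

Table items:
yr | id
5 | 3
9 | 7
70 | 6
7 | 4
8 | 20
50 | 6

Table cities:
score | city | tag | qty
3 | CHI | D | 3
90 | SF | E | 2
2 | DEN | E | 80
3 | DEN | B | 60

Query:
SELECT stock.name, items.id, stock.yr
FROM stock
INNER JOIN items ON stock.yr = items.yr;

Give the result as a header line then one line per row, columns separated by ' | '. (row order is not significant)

== RESULT ==
stock.name | items.id | stock.yr
eve | 20 | 8
alice | 6 | 70
hank | 3 | 5

Derivation:
After JOIN items (3 rows):
stock.amt | stock.yr | stock.price | stock.name | items.yr | items.id
2 | 8 | 5 | eve | 8 | 20
3 | 70 | 9 | alice | 70 | 6
10 | 5 | 7 | hank | 5 | 3
After SELECT (3 rows):
stock.name | items.id | stock.yr
eve | 20 | 8
alice | 6 | 70
hank | 3 | 5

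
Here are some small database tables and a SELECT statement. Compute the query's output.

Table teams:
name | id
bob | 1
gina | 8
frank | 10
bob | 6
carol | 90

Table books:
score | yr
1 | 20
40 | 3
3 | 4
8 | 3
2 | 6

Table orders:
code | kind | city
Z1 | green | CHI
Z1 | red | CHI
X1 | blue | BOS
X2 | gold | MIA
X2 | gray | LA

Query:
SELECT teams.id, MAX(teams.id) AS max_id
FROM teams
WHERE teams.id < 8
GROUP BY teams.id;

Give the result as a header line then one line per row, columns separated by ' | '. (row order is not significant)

== RESULT ==
teams.id | max_id
1 | 1
6 | 6

Derivation:
After WHERE (2 rows):
teams.name | teams.id
bob | 1
bob | 6
After GROUP BY (2 rows):
teams.id | max_id
1 | 1
6 | 6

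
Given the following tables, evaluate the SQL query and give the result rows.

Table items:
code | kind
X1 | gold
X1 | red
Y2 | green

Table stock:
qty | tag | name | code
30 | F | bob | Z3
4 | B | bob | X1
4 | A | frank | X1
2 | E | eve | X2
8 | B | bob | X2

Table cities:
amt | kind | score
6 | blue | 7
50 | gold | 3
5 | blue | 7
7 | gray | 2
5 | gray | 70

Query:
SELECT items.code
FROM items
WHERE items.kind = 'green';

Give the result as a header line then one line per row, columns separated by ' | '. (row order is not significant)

== RESULT ==
items.code
Y2

Derivation:
After WHERE (1 rows):
items.code | items.kind
Y2 | green
After SELECT (1 rows):
items.code
Y2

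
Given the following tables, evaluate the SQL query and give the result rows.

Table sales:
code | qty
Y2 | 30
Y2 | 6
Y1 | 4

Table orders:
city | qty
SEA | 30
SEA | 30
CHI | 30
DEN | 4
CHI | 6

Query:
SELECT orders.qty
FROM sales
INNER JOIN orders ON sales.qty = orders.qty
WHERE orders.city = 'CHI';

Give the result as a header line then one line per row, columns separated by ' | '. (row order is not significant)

After JOIN orders (5 rows):
sales.code | sales.qty | orders.city | orders.qty
Y2 | 30 | SEA | 30
Y2 | 30 | SEA | 30
Y2 | 30 | CHI | 30
Y2 | 6 | CHI | 6
Y1 | 4 | DEN | 4
After WHERE (2 rows):
sales.code | sales.qty | orders.city | orders.qty
Y2 | 30 | CHI | 30
Y2 | 6 | CHI | 6
After SELECT (2 rows):
orders.qty
30
6

== RESULT ==
orders.qty
30
6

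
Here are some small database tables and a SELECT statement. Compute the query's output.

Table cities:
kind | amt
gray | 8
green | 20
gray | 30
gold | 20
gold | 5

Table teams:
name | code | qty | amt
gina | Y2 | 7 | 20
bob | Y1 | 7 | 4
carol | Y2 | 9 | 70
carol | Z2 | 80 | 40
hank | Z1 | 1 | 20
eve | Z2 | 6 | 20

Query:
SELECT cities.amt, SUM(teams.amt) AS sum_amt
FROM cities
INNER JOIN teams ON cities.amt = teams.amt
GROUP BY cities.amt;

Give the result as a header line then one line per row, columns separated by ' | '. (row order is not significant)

== RESULT ==
cities.amt | sum_amt
20 | 120

Derivation:
After JOIN teams (6 rows):
cities.kind | cities.amt | teams.name | teams.code | teams.qty | teams.amt
green | 20 | gina | Y2 | 7 | 20
green | 20 | hank | Z1 | 1 | 20
green | 20 | eve | Z2 | 6 | 20
gold | 20 | gina | Y2 | 7 | 20
gold | 20 | hank | Z1 | 1 | 20
gold | 20 | eve | Z2 | 6 | 20
After GROUP BY (1 rows):
cities.amt | sum_amt
20 | 120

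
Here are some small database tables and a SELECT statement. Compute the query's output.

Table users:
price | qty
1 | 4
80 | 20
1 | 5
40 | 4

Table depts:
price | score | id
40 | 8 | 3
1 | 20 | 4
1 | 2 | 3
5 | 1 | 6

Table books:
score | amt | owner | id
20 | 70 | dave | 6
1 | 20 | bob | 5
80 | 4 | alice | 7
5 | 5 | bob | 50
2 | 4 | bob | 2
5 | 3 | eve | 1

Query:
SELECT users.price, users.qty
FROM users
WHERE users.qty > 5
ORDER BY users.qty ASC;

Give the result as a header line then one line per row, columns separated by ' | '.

== RESULT ==
users.price | users.qty
80 | 20

Derivation:
After WHERE (1 rows):
users.price | users.qty
80 | 20
After SELECT (1 rows):
users.price | users.qty
80 | 20
After ORDER BY (1 rows):
users.price | users.qty
80 | 20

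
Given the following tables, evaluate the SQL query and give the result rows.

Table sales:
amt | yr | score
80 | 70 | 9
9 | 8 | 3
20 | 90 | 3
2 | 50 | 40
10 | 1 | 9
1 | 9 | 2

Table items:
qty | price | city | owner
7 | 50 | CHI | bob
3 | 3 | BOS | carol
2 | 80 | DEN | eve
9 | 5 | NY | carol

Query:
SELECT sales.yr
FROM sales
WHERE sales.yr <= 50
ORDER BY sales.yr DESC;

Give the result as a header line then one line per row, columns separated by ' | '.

== RESULT ==
sales.yr
50
9
8
1

Derivation:
After WHERE (4 rows):
sales.amt | sales.yr | sales.score
9 | 8 | 3
2 | 50 | 40
10 | 1 | 9
1 | 9 | 2
After SELECT (4 rows):
sales.yr
8
50
1
9
After ORDER BY (4 rows):
sales.yr
50
9
8
1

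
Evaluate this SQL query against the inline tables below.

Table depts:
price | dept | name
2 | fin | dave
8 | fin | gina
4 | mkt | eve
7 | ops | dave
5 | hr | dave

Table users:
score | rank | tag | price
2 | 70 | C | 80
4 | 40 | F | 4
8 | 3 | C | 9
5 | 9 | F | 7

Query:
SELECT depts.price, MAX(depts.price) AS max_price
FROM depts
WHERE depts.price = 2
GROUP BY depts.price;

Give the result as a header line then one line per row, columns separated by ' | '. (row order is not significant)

After WHERE (1 rows):
depts.price | depts.dept | depts.name
2 | fin | dave
After GROUP BY (1 rows):
depts.price | max_price
2 | 2

== RESULT ==
depts.price | max_price
2 | 2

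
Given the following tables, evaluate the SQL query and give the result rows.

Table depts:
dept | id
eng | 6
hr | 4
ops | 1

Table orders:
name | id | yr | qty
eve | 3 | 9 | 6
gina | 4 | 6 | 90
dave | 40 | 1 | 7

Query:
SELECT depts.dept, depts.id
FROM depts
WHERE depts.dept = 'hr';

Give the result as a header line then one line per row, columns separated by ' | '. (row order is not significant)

After WHERE (1 rows):
depts.dept | depts.id
hr | 4
After SELECT (1 rows):
depts.dept | depts.id
hr | 4

== RESULT ==
depts.dept | depts.id
hr | 4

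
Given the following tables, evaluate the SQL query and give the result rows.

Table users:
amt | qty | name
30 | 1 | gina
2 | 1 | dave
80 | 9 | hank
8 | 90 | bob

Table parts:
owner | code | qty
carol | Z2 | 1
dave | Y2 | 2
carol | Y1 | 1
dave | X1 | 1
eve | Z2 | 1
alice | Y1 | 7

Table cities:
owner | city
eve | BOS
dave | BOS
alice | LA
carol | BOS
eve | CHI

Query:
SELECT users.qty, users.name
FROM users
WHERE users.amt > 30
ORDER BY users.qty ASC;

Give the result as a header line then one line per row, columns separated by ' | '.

After WHERE (1 rows):
users.amt | users.qty | users.name
80 | 9 | hank
After SELECT (1 rows):
users.qty | users.name
9 | hank
After ORDER BY (1 rows):
users.qty | users.name
9 | hank

== RESULT ==
users.qty | users.name
9 | hank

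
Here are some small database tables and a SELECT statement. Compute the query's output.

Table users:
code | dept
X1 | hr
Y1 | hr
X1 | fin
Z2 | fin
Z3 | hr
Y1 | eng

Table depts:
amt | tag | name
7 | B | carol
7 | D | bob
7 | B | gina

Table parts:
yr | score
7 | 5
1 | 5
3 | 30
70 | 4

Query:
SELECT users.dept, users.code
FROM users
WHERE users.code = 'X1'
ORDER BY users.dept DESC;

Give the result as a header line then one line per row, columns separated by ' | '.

== RESULT ==
users.dept | users.code
hr | X1
fin | X1

Derivation:
After WHERE (2 rows):
users.code | users.dept
X1 | hr
X1 | fin
After SELECT (2 rows):
users.dept | users.code
hr | X1
fin | X1
After ORDER BY (2 rows):
users.dept | users.code
hr | X1
fin | X1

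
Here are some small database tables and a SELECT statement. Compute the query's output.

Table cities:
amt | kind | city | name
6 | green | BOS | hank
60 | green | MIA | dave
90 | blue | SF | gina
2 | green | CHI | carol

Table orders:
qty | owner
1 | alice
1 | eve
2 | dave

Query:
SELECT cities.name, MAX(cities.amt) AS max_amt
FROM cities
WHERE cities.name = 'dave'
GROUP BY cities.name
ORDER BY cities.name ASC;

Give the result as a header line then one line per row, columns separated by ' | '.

== RESULT ==
cities.name | max_amt
dave | 60

Derivation:
After WHERE (1 rows):
cities.amt | cities.kind | cities.city | cities.name
60 | green | MIA | dave
After GROUP BY (1 rows):
cities.name | max_amt
dave | 60
After ORDER BY (1 rows):
cities.name | max_amt
dave | 60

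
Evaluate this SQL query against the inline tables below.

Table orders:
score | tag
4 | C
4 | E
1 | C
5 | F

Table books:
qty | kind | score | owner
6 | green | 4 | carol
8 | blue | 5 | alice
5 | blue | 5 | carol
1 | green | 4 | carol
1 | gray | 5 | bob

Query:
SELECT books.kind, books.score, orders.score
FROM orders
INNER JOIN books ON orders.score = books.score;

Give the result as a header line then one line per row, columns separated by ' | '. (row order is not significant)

== RESULT ==
books.kind | books.score | orders.score
green | 4 | 4
green | 4 | 4
green | 4 | 4
green | 4 | 4
blue | 5 | 5
blue | 5 | 5
gray | 5 | 5

Derivation:
After JOIN books (7 rows):
orders.score | orders.tag | books.qty | books.kind | books.score | books.owner
4 | C | 6 | green | 4 | carol
4 | C | 1 | green | 4 | carol
4 | E | 6 | green | 4 | carol
4 | E | 1 | green | 4 | carol
5 | F | 8 | blue | 5 | alice
5 | F | 5 | blue | 5 | carol
5 | F | 1 | gray | 5 | bob
After SELECT (7 rows):
books.kind | books.score | orders.score
green | 4 | 4
green | 4 | 4
green | 4 | 4
green | 4 | 4
blue | 5 | 5
blue | 5 | 5
gray | 5 | 5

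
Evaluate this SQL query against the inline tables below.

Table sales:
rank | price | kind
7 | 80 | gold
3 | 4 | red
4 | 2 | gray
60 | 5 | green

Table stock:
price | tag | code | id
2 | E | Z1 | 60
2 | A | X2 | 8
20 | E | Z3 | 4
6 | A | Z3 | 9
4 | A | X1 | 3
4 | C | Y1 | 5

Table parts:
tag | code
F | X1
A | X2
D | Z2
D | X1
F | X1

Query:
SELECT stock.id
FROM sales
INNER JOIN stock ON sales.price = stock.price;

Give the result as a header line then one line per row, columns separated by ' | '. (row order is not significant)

After JOIN stock (4 rows):
sales.rank | sales.price | sales.kind | stock.price | stock.tag | stock.code | stock.id
3 | 4 | red | 4 | A | X1 | 3
3 | 4 | red | 4 | C | Y1 | 5
4 | 2 | gray | 2 | E | Z1 | 60
4 | 2 | gray | 2 | A | X2 | 8
After SELECT (4 rows):
stock.id
3
5
60
8

== RESULT ==
stock.id
3
5
60
8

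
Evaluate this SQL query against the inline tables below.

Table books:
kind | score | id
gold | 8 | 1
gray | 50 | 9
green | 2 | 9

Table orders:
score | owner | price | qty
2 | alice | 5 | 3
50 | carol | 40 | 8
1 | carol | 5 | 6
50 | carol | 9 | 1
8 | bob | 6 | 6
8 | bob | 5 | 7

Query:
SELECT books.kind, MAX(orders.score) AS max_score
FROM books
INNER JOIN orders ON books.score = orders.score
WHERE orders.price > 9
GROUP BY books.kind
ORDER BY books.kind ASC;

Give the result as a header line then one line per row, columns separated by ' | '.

After JOIN orders (5 rows):
books.kind | books.score | books.id | orders.score | orders.owner | orders.price | orders.qty
gold | 8 | 1 | 8 | bob | 6 | 6
gold | 8 | 1 | 8 | bob | 5 | 7
gray | 50 | 9 | 50 | carol | 40 | 8
gray | 50 | 9 | 50 | carol | 9 | 1
green | 2 | 9 | 2 | alice | 5 | 3
After WHERE (1 rows):
books.kind | books.score | books.id | orders.score | orders.owner | orders.price | orders.qty
gray | 50 | 9 | 50 | carol | 40 | 8
After GROUP BY (1 rows):
books.kind | max_score
gray | 50
After ORDER BY (1 rows):
books.kind | max_score
gray | 50

== RESULT ==
books.kind | max_score
gray | 50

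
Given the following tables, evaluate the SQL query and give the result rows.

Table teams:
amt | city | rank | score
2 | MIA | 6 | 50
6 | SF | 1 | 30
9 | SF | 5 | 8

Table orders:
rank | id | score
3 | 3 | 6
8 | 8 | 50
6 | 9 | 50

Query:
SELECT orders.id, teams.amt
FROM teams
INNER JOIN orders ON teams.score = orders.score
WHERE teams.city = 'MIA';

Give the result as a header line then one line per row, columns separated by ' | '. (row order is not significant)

After JOIN orders (2 rows):
teams.amt | teams.city | teams.rank | teams.score | orders.rank | orders.id | orders.score
2 | MIA | 6 | 50 | 8 | 8 | 50
2 | MIA | 6 | 50 | 6 | 9 | 50
After WHERE (2 rows):
teams.amt | teams.city | teams.rank | teams.score | orders.rank | orders.id | orders.score
2 | MIA | 6 | 50 | 8 | 8 | 50
2 | MIA | 6 | 50 | 6 | 9 | 50
After SELECT (2 rows):
orders.id | teams.amt
8 | 2
9 | 2

== RESULT ==
orders.id | teams.amt
8 | 2
9 | 2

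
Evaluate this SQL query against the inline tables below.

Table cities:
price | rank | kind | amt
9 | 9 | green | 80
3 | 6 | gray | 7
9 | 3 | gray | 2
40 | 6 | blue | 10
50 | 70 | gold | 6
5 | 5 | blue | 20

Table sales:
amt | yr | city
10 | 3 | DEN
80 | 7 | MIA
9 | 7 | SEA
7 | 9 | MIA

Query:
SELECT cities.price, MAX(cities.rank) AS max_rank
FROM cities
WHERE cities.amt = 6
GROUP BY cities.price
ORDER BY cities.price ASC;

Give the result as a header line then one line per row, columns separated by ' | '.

After WHERE (1 rows):
cities.price | cities.rank | cities.kind | cities.amt
50 | 70 | gold | 6
After GROUP BY (1 rows):
cities.price | max_rank
50 | 70
After ORDER BY (1 rows):
cities.price | max_rank
50 | 70

== RESULT ==
cities.price | max_rank
50 | 70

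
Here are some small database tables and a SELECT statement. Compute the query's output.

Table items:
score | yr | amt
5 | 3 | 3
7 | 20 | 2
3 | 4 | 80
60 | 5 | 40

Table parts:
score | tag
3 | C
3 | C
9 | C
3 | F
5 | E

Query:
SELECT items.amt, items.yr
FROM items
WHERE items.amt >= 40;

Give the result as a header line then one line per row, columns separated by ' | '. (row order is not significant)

== RESULT ==
items.amt | items.yr
80 | 4
40 | 5

Derivation:
After WHERE (2 rows):
items.score | items.yr | items.amt
3 | 4 | 80
60 | 5 | 40
After SELECT (2 rows):
items.amt | items.yr
80 | 4
40 | 5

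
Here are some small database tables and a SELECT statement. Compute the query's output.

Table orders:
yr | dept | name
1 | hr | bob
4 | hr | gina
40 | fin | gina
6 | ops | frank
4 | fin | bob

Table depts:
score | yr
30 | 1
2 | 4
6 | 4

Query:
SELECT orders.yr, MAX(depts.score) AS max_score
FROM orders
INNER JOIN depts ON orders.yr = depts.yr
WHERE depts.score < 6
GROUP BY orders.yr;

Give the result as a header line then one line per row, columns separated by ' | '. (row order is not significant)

== RESULT ==
orders.yr | max_score
4 | 2

Derivation:
After JOIN depts (5 rows):
orders.yr | orders.dept | orders.name | depts.score | depts.yr
1 | hr | bob | 30 | 1
4 | hr | gina | 2 | 4
4 | hr | gina | 6 | 4
4 | fin | bob | 2 | 4
4 | fin | bob | 6 | 4
After WHERE (2 rows):
orders.yr | orders.dept | orders.name | depts.score | depts.yr
4 | hr | gina | 2 | 4
4 | fin | bob | 2 | 4
After GROUP BY (1 rows):
orders.yr | max_score
4 | 2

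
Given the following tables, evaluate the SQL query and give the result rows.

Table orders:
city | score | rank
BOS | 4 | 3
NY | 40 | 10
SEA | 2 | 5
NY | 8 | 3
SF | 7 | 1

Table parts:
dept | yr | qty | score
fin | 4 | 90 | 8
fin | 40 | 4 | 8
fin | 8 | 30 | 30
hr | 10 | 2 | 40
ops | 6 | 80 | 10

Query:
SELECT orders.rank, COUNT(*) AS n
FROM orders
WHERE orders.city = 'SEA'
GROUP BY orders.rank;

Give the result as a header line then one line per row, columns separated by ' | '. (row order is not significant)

After WHERE (1 rows):
orders.city | orders.score | orders.rank
SEA | 2 | 5
After GROUP BY (1 rows):
orders.rank | n
5 | 1

== RESULT ==
orders.rank | n
5 | 1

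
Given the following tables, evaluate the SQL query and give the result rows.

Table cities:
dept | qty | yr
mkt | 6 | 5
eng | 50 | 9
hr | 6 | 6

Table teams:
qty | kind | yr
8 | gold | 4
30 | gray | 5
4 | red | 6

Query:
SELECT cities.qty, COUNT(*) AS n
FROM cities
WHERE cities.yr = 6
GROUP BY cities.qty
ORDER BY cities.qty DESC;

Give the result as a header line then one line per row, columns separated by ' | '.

After WHERE (1 rows):
cities.dept | cities.qty | cities.yr
hr | 6 | 6
After GROUP BY (1 rows):
cities.qty | n
6 | 1
After ORDER BY (1 rows):
cities.qty | n
6 | 1

== RESULT ==
cities.qty | n
6 | 1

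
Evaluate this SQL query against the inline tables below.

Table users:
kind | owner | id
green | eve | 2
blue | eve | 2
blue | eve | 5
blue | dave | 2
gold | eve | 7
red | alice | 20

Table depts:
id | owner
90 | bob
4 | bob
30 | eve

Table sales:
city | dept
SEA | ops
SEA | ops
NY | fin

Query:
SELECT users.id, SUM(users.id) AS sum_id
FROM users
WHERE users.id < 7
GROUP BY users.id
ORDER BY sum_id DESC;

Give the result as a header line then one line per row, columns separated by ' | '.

After WHERE (4 rows):
users.kind | users.owner | users.id
green | eve | 2
blue | eve | 2
blue | eve | 5
blue | dave | 2
After GROUP BY (2 rows):
users.id | sum_id
2 | 6
5 | 5
After ORDER BY (2 rows):
users.id | sum_id
2 | 6
5 | 5

== RESULT ==
users.id | sum_id
2 | 6
5 | 5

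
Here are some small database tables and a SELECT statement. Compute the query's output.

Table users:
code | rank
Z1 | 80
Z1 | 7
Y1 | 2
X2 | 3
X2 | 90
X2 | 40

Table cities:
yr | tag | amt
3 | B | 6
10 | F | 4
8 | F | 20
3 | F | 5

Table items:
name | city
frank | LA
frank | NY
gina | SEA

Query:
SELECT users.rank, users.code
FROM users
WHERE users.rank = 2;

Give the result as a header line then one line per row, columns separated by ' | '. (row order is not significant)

After WHERE (1 rows):
users.code | users.rank
Y1 | 2
After SELECT (1 rows):
users.rank | users.code
2 | Y1

== RESULT ==
users.rank | users.code
2 | Y1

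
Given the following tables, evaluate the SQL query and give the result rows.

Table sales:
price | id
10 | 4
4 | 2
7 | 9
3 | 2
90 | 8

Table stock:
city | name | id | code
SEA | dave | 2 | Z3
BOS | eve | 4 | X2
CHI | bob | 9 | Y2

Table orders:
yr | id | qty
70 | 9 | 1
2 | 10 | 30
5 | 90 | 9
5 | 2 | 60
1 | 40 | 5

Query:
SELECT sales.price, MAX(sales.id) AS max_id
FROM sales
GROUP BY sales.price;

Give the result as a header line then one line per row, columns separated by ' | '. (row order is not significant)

== RESULT ==
sales.price | max_id
10 | 4
4 | 2
7 | 9
3 | 2
90 | 8

Derivation:
After GROUP BY (5 rows):
sales.price | max_id
10 | 4
4 | 2
7 | 9
3 | 2
90 | 8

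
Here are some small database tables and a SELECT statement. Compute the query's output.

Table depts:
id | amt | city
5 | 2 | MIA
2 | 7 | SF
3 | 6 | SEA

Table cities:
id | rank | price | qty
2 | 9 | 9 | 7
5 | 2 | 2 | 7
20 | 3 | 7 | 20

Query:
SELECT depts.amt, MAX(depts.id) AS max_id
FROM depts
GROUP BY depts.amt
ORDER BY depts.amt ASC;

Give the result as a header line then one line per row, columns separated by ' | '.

After GROUP BY (3 rows):
depts.amt | max_id
2 | 5
7 | 2
6 | 3
After ORDER BY (3 rows):
depts.amt | max_id
2 | 5
6 | 3
7 | 2

== RESULT ==
depts.amt | max_id
2 | 5
6 | 3
7 | 2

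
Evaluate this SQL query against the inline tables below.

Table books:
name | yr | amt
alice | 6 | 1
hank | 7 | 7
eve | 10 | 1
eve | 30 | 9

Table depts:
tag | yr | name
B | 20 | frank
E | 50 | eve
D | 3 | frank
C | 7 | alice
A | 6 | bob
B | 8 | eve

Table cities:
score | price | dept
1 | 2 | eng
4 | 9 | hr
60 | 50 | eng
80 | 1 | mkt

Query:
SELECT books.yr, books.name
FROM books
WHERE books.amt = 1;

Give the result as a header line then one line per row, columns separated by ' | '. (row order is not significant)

== RESULT ==
books.yr | books.name
6 | alice
10 | eve

Derivation:
After WHERE (2 rows):
books.name | books.yr | books.amt
alice | 6 | 1
eve | 10 | 1
After SELECT (2 rows):
books.yr | books.name
6 | alice
10 | eve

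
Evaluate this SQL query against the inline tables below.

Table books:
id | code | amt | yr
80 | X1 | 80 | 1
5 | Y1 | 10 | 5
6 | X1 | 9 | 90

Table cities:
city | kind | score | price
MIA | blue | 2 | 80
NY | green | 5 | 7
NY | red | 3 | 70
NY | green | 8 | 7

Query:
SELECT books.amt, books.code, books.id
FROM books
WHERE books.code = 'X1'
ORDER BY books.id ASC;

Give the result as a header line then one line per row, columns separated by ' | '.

After WHERE (2 rows):
books.id | books.code | books.amt | books.yr
80 | X1 | 80 | 1
6 | X1 | 9 | 90
After SELECT (2 rows):
books.amt | books.code | books.id
80 | X1 | 80
9 | X1 | 6
After ORDER BY (2 rows):
books.amt | books.code | books.id
9 | X1 | 6
80 | X1 | 80

== RESULT ==
books.amt | books.code | books.id
9 | X1 | 6
80 | X1 | 80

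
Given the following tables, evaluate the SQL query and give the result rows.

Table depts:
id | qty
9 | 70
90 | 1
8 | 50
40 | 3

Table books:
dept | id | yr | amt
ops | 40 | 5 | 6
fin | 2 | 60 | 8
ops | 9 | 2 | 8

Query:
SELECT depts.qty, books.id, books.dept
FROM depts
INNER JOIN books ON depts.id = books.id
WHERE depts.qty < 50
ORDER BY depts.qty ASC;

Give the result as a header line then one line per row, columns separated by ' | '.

== RESULT ==
depts.qty | books.id | books.dept
3 | 40 | ops

Derivation:
After JOIN books (2 rows):
depts.id | depts.qty | books.dept | books.id | books.yr | books.amt
9 | 70 | ops | 9 | 2 | 8
40 | 3 | ops | 40 | 5 | 6
After WHERE (1 rows):
depts.id | depts.qty | books.dept | books.id | books.yr | books.amt
40 | 3 | ops | 40 | 5 | 6
After SELECT (1 rows):
depts.qty | books.id | books.dept
3 | 40 | ops
After ORDER BY (1 rows):
depts.qty | books.id | books.dept
3 | 40 | ops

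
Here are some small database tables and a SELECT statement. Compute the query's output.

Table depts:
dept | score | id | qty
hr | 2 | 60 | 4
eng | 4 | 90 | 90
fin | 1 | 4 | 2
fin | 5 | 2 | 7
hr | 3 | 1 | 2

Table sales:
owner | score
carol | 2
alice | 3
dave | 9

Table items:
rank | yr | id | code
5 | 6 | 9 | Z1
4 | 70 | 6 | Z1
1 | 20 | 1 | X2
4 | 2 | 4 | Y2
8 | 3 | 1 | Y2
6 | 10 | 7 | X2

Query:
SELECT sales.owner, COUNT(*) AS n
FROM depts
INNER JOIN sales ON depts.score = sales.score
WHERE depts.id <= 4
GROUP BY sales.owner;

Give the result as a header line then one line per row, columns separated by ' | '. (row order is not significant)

== RESULT ==
sales.owner | n
alice | 1

Derivation:
After JOIN sales (2 rows):
depts.dept | depts.score | depts.id | depts.qty | sales.owner | sales.score
hr | 2 | 60 | 4 | carol | 2
hr | 3 | 1 | 2 | alice | 3
After WHERE (1 rows):
depts.dept | depts.score | depts.id | depts.qty | sales.owner | sales.score
hr | 3 | 1 | 2 | alice | 3
After GROUP BY (1 rows):
sales.owner | n
alice | 1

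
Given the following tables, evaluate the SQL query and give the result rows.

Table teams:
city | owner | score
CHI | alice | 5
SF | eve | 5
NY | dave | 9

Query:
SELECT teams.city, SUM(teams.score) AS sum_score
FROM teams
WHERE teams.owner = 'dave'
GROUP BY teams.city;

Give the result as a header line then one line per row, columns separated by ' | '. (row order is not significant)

== RESULT ==
teams.city | sum_score
NY | 9

Derivation:
After WHERE (1 rows):
teams.city | teams.owner | teams.score
NY | dave | 9
After GROUP BY (1 rows):
teams.city | sum_score
NY | 9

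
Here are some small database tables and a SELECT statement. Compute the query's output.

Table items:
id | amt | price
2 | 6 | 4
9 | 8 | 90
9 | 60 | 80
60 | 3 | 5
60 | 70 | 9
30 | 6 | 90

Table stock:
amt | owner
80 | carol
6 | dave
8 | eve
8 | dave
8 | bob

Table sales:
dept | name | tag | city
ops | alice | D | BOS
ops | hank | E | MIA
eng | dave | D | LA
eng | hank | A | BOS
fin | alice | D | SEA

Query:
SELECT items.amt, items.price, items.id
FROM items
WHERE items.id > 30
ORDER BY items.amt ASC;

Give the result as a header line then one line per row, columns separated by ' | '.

== RESULT ==
items.amt | items.price | items.id
3 | 5 | 60
70 | 9 | 60

Derivation:
After WHERE (2 rows):
items.id | items.amt | items.price
60 | 3 | 5
60 | 70 | 9
After SELECT (2 rows):
items.amt | items.price | items.id
3 | 5 | 60
70 | 9 | 60
After ORDER BY (2 rows):
items.amt | items.price | items.id
3 | 5 | 60
70 | 9 | 60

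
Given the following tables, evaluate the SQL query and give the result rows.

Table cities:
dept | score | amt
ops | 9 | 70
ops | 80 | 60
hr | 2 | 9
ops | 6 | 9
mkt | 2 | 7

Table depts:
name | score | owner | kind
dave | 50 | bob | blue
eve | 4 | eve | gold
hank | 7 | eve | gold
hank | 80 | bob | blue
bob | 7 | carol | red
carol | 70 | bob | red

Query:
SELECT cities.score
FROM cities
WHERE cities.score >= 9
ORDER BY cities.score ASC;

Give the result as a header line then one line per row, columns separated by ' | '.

== RESULT ==
cities.score
9
80

Derivation:
After WHERE (2 rows):
cities.dept | cities.score | cities.amt
ops | 9 | 70
ops | 80 | 60
After SELECT (2 rows):
cities.score
9
80
After ORDER BY (2 rows):
cities.score
9
80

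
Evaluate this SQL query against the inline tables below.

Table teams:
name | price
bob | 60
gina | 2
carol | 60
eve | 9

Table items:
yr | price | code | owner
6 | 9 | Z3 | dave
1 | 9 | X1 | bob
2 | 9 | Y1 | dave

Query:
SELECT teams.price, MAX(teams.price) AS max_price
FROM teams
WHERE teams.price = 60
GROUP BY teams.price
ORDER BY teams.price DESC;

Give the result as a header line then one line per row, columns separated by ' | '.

After WHERE (2 rows):
teams.name | teams.price
bob | 60
carol | 60
After GROUP BY (1 rows):
teams.price | max_price
60 | 60
After ORDER BY (1 rows):
teams.price | max_price
60 | 60

== RESULT ==
teams.price | max_price
60 | 60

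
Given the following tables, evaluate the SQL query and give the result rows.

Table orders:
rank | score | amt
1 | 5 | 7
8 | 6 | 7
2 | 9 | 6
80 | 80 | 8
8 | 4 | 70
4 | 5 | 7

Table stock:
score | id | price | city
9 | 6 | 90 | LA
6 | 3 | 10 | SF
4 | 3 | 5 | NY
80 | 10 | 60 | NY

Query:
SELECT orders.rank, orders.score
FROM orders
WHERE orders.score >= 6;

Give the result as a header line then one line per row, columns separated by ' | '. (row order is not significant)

After WHERE (3 rows):
orders.rank | orders.score | orders.amt
8 | 6 | 7
2 | 9 | 6
80 | 80 | 8
After SELECT (3 rows):
orders.rank | orders.score
8 | 6
2 | 9
80 | 80

== RESULT ==
orders.rank | orders.score
8 | 6
2 | 9
80 | 80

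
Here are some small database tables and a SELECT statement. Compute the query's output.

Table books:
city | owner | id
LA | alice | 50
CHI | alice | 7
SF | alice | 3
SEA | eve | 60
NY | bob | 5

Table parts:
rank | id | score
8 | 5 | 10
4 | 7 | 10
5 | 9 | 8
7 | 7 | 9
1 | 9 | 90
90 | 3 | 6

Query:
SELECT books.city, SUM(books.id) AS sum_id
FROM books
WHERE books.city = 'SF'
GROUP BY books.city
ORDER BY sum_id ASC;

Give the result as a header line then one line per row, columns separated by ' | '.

After WHERE (1 rows):
books.city | books.owner | books.id
SF | alice | 3
After GROUP BY (1 rows):
books.city | sum_id
SF | 3
After ORDER BY (1 rows):
books.city | sum_id
SF | 3

== RESULT ==
books.city | sum_id
SF | 3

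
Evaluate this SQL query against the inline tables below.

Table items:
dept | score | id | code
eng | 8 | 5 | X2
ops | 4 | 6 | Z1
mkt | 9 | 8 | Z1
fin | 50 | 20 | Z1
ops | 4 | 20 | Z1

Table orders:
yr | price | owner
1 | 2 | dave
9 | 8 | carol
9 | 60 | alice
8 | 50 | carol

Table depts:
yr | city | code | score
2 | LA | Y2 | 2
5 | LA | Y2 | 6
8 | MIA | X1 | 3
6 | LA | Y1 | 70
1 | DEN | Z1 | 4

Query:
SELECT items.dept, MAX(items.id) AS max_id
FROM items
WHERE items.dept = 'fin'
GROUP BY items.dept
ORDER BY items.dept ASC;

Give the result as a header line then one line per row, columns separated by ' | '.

After WHERE (1 rows):
items.dept | items.score | items.id | items.code
fin | 50 | 20 | Z1
After GROUP BY (1 rows):
items.dept | max_id
fin | 20
After ORDER BY (1 rows):
items.dept | max_id
fin | 20

== RESULT ==
items.dept | max_id
fin | 20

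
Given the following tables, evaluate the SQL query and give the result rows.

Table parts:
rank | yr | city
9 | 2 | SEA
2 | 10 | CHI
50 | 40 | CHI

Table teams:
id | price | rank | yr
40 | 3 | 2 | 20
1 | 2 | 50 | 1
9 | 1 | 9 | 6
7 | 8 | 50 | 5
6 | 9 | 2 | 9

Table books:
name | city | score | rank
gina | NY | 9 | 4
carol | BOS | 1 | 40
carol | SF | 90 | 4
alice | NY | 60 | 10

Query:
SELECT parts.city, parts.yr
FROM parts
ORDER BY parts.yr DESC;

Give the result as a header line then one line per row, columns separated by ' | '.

== RESULT ==
parts.city | parts.yr
CHI | 40
CHI | 10
SEA | 2

Derivation:
After SELECT (3 rows):
parts.city | parts.yr
SEA | 2
CHI | 10
CHI | 40
After ORDER BY (3 rows):
parts.city | parts.yr
CHI | 40
CHI | 10
SEA | 2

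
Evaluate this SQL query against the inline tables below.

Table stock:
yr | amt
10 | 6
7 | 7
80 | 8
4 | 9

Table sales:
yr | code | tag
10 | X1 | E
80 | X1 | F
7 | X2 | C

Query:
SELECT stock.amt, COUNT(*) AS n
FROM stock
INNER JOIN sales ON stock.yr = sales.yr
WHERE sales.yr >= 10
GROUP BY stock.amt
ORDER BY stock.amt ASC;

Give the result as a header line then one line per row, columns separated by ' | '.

After JOIN sales (3 rows):
stock.yr | stock.amt | sales.yr | sales.code | sales.tag
10 | 6 | 10 | X1 | E
7 | 7 | 7 | X2 | C
80 | 8 | 80 | X1 | F
After WHERE (2 rows):
stock.yr | stock.amt | sales.yr | sales.code | sales.tag
10 | 6 | 10 | X1 | E
80 | 8 | 80 | X1 | F
After GROUP BY (2 rows):
stock.amt | n
6 | 1
8 | 1
After ORDER BY (2 rows):
stock.amt | n
6 | 1
8 | 1

== RESULT ==
stock.amt | n
6 | 1
8 | 1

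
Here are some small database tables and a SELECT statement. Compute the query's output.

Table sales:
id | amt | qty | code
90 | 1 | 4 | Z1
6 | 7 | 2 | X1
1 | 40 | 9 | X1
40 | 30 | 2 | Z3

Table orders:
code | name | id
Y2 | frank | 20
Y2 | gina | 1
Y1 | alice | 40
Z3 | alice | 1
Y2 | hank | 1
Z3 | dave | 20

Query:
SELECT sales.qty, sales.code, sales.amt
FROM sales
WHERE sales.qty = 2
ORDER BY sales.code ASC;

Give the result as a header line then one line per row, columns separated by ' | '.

== RESULT ==
sales.qty | sales.code | sales.amt
2 | X1 | 7
2 | Z3 | 30

Derivation:
After WHERE (2 rows):
sales.id | sales.amt | sales.qty | sales.code
6 | 7 | 2 | X1
40 | 30 | 2 | Z3
After SELECT (2 rows):
sales.qty | sales.code | sales.amt
2 | X1 | 7
2 | Z3 | 30
After ORDER BY (2 rows):
sales.qty | sales.code | sales.amt
2 | X1 | 7
2 | Z3 | 30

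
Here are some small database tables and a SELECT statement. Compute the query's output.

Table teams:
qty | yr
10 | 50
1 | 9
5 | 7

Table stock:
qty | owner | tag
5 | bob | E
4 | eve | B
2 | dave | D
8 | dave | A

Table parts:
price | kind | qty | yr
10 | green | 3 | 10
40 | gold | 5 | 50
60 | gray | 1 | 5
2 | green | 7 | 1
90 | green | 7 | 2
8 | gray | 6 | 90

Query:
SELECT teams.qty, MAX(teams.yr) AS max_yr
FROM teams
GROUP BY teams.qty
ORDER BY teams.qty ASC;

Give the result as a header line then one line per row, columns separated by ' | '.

After GROUP BY (3 rows):
teams.qty | max_yr
10 | 50
1 | 9
5 | 7
After ORDER BY (3 rows):
teams.qty | max_yr
1 | 9
5 | 7
10 | 50

== RESULT ==
teams.qty | max_yr
1 | 9
5 | 7
10 | 50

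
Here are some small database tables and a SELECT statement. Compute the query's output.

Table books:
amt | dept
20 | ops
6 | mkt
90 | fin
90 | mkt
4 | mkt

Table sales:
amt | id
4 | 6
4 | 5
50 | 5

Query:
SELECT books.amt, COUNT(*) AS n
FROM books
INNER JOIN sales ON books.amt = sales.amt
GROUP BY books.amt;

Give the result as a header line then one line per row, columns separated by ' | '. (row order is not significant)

After JOIN sales (2 rows):
books.amt | books.dept | sales.amt | sales.id
4 | mkt | 4 | 6
4 | mkt | 4 | 5
After GROUP BY (1 rows):
books.amt | n
4 | 2

== RESULT ==
books.amt | n
4 | 2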